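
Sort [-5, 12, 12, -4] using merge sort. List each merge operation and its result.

Divide and conquer:
  Merge [-5] + [12] -> [-5, 12]
  Merge [12] + [-4] -> [-4, 12]
  Merge [-5, 12] + [-4, 12] -> [-5, -4, 12, 12]


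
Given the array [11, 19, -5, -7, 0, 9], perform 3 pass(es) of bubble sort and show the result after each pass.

After pass 1: [11, -5, -7, 0, 9, 19] (4 swaps)
After pass 2: [-5, -7, 0, 9, 11, 19] (4 swaps)
After pass 3: [-7, -5, 0, 9, 11, 19] (1 swaps)
Total swaps: 9


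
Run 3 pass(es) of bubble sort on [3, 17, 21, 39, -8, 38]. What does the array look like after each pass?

After pass 1: [3, 17, 21, -8, 38, 39] (2 swaps)
After pass 2: [3, 17, -8, 21, 38, 39] (1 swaps)
After pass 3: [3, -8, 17, 21, 38, 39] (1 swaps)
Total swaps: 4


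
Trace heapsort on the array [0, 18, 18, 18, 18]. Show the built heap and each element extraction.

Build heap: [18, 18, 18, 0, 18]
Extract 18: [18, 18, 18, 0, 18]
Extract 18: [18, 0, 18, 18, 18]
Extract 18: [18, 0, 18, 18, 18]
Extract 18: [0, 18, 18, 18, 18]


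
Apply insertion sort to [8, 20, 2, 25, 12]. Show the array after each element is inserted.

First element 8 is already 'sorted'
Insert 20: shifted 0 elements -> [8, 20, 2, 25, 12]
Insert 2: shifted 2 elements -> [2, 8, 20, 25, 12]
Insert 25: shifted 0 elements -> [2, 8, 20, 25, 12]
Insert 12: shifted 2 elements -> [2, 8, 12, 20, 25]


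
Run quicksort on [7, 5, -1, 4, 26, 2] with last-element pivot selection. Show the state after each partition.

Partition 1: pivot=2 at index 1 -> [-1, 2, 7, 4, 26, 5]
Partition 2: pivot=5 at index 3 -> [-1, 2, 4, 5, 26, 7]
Partition 3: pivot=7 at index 4 -> [-1, 2, 4, 5, 7, 26]


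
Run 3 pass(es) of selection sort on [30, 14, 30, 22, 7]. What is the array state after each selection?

Pass 1: Select minimum 7 at index 4, swap -> [7, 14, 30, 22, 30]
Pass 2: Select minimum 14 at index 1, swap -> [7, 14, 30, 22, 30]
Pass 3: Select minimum 22 at index 3, swap -> [7, 14, 22, 30, 30]


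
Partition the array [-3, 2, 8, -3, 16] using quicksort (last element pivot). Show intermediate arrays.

Partition 1: pivot=16 at index 4 -> [-3, 2, 8, -3, 16]
Partition 2: pivot=-3 at index 1 -> [-3, -3, 8, 2, 16]
Partition 3: pivot=2 at index 2 -> [-3, -3, 2, 8, 16]


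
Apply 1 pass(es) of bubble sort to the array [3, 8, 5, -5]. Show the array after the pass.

After pass 1: [3, 5, -5, 8] (2 swaps)
Total swaps: 2


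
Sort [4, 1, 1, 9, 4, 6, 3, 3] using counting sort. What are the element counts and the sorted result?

Count array: [0, 2, 0, 2, 2, 0, 1, 0, 0, 1]
(count[i] = number of elements equal to i)
Cumulative count: [0, 2, 2, 4, 6, 6, 7, 7, 7, 8]
Sorted: [1, 1, 3, 3, 4, 4, 6, 9]


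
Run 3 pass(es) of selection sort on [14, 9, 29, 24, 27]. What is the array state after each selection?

Pass 1: Select minimum 9 at index 1, swap -> [9, 14, 29, 24, 27]
Pass 2: Select minimum 14 at index 1, swap -> [9, 14, 29, 24, 27]
Pass 3: Select minimum 24 at index 3, swap -> [9, 14, 24, 29, 27]


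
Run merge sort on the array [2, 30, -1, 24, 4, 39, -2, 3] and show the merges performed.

Divide and conquer:
  Merge [2] + [30] -> [2, 30]
  Merge [-1] + [24] -> [-1, 24]
  Merge [2, 30] + [-1, 24] -> [-1, 2, 24, 30]
  Merge [4] + [39] -> [4, 39]
  Merge [-2] + [3] -> [-2, 3]
  Merge [4, 39] + [-2, 3] -> [-2, 3, 4, 39]
  Merge [-1, 2, 24, 30] + [-2, 3, 4, 39] -> [-2, -1, 2, 3, 4, 24, 30, 39]


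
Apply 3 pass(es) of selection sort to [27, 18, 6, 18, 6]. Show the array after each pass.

Pass 1: Select minimum 6 at index 2, swap -> [6, 18, 27, 18, 6]
Pass 2: Select minimum 6 at index 4, swap -> [6, 6, 27, 18, 18]
Pass 3: Select minimum 18 at index 3, swap -> [6, 6, 18, 27, 18]


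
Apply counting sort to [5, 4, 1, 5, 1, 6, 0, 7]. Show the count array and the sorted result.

Count array: [1, 2, 0, 0, 1, 2, 1, 1]
(count[i] = number of elements equal to i)
Cumulative count: [1, 3, 3, 3, 4, 6, 7, 8]
Sorted: [0, 1, 1, 4, 5, 5, 6, 7]


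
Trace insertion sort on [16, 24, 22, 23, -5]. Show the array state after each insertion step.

First element 16 is already 'sorted'
Insert 24: shifted 0 elements -> [16, 24, 22, 23, -5]
Insert 22: shifted 1 elements -> [16, 22, 24, 23, -5]
Insert 23: shifted 1 elements -> [16, 22, 23, 24, -5]
Insert -5: shifted 4 elements -> [-5, 16, 22, 23, 24]


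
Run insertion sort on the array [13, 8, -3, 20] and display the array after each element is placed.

First element 13 is already 'sorted'
Insert 8: shifted 1 elements -> [8, 13, -3, 20]
Insert -3: shifted 2 elements -> [-3, 8, 13, 20]
Insert 20: shifted 0 elements -> [-3, 8, 13, 20]


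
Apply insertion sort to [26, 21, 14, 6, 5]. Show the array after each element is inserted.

First element 26 is already 'sorted'
Insert 21: shifted 1 elements -> [21, 26, 14, 6, 5]
Insert 14: shifted 2 elements -> [14, 21, 26, 6, 5]
Insert 6: shifted 3 elements -> [6, 14, 21, 26, 5]
Insert 5: shifted 4 elements -> [5, 6, 14, 21, 26]


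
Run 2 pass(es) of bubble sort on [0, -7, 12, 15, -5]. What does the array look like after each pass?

After pass 1: [-7, 0, 12, -5, 15] (2 swaps)
After pass 2: [-7, 0, -5, 12, 15] (1 swaps)
Total swaps: 3


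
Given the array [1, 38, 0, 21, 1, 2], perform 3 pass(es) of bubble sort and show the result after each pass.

After pass 1: [1, 0, 21, 1, 2, 38] (4 swaps)
After pass 2: [0, 1, 1, 2, 21, 38] (3 swaps)
After pass 3: [0, 1, 1, 2, 21, 38] (0 swaps)
Total swaps: 7


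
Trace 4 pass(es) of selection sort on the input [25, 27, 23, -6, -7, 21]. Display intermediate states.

Pass 1: Select minimum -7 at index 4, swap -> [-7, 27, 23, -6, 25, 21]
Pass 2: Select minimum -6 at index 3, swap -> [-7, -6, 23, 27, 25, 21]
Pass 3: Select minimum 21 at index 5, swap -> [-7, -6, 21, 27, 25, 23]
Pass 4: Select minimum 23 at index 5, swap -> [-7, -6, 21, 23, 25, 27]


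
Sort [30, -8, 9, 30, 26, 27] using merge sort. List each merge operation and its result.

Divide and conquer:
  Merge [-8] + [9] -> [-8, 9]
  Merge [30] + [-8, 9] -> [-8, 9, 30]
  Merge [26] + [27] -> [26, 27]
  Merge [30] + [26, 27] -> [26, 27, 30]
  Merge [-8, 9, 30] + [26, 27, 30] -> [-8, 9, 26, 27, 30, 30]


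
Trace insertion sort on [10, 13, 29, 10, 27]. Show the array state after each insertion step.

First element 10 is already 'sorted'
Insert 13: shifted 0 elements -> [10, 13, 29, 10, 27]
Insert 29: shifted 0 elements -> [10, 13, 29, 10, 27]
Insert 10: shifted 2 elements -> [10, 10, 13, 29, 27]
Insert 27: shifted 1 elements -> [10, 10, 13, 27, 29]


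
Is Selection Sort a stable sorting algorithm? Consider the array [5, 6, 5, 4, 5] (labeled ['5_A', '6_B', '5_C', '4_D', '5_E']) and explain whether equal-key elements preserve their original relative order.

Trace Selection Sort on the labeled array (the key is the number; the letter only tracks identity):
  Pass 1: minimum of unsorted part is 4_D at index 3; swap it with 5_A at index 0 -> [4_D, 6_B, 5_C, 5_A, 5_E]
  Pass 2: minimum of unsorted part is 5_C at index 2; swap it with 6_B at index 1 -> [4_D, 5_C, 6_B, 5_A, 5_E]
  Pass 3: minimum of unsorted part is 5_A at index 3; swap it with 6_B at index 2 -> [4_D, 5_C, 5_A, 6_B, 5_E]
  Pass 4: minimum of unsorted part is 5_E at index 4; swap it with 6_B at index 3 -> [4_D, 5_C, 5_A, 5_E, 6_B]
Final order: [4_D, 5_C, 5_A, 5_E, 6_B]
Equal keys:
  value 5: originally 5_A, 5_C, 5_E; after sorting 5_C, 5_A, 5_E -> order changed
Equal keys were reordered, so Selection Sort is not stable: the long-range swap that moves the minimum into place can carry an element past an equal key. (One such input is enough; an unstable sort may happen to preserve order on other inputs, but it gives no guarantee.)
Answer: Not stable


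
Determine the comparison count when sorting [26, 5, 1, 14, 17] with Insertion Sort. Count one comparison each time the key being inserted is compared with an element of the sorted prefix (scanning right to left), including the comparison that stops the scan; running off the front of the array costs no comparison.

Insert 5: 26 > 5 (shift), reached front = 1 comparison(s) -> [5, 26, 1, 14, 17]
Insert 1: 26 > 1 (shift), 5 > 1 (shift), reached front = 2 comparison(s) -> [1, 5, 26, 14, 17]
Insert 14: 26 > 14 (shift), 5 <= 14 (stop) = 2 comparison(s) -> [1, 5, 14, 26, 17]
Insert 17: 26 > 17 (shift), 14 <= 17 (stop) = 2 comparison(s) -> [1, 5, 14, 17, 26]
Total comparisons: 1 + 2 + 2 + 2 = 7


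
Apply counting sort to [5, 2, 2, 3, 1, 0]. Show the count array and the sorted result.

Count array: [1, 1, 2, 1, 0, 1]
(count[i] = number of elements equal to i)
Cumulative count: [1, 2, 4, 5, 5, 6]
Sorted: [0, 1, 2, 2, 3, 5]


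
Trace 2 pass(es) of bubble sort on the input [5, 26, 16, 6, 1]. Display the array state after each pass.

After pass 1: [5, 16, 6, 1, 26] (3 swaps)
After pass 2: [5, 6, 1, 16, 26] (2 swaps)
Total swaps: 5


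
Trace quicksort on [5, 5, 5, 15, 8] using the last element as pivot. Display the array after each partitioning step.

Partition 1: pivot=8 at index 3 -> [5, 5, 5, 8, 15]
Partition 2: pivot=5 at index 2 -> [5, 5, 5, 8, 15]
Partition 3: pivot=5 at index 1 -> [5, 5, 5, 8, 15]


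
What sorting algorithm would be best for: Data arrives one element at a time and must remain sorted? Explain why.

Best choice: Insertion sort
Reason: Insertion sort naturally handles online/streaming input by inserting each new element into sorted position


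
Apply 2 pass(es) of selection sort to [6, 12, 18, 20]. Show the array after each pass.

Pass 1: Select minimum 6 at index 0, swap -> [6, 12, 18, 20]
Pass 2: Select minimum 12 at index 1, swap -> [6, 12, 18, 20]


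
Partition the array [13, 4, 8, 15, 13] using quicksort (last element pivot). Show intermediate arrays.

Partition 1: pivot=13 at index 3 -> [13, 4, 8, 13, 15]
Partition 2: pivot=8 at index 1 -> [4, 8, 13, 13, 15]


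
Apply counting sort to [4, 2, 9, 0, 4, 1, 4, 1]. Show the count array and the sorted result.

Count array: [1, 2, 1, 0, 3, 0, 0, 0, 0, 1]
(count[i] = number of elements equal to i)
Cumulative count: [1, 3, 4, 4, 7, 7, 7, 7, 7, 8]
Sorted: [0, 1, 1, 2, 4, 4, 4, 9]


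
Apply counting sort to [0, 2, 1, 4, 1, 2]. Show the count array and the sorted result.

Count array: [1, 2, 2, 0, 1]
(count[i] = number of elements equal to i)
Cumulative count: [1, 3, 5, 5, 6]
Sorted: [0, 1, 1, 2, 2, 4]


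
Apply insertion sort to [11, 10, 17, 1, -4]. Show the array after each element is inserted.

First element 11 is already 'sorted'
Insert 10: shifted 1 elements -> [10, 11, 17, 1, -4]
Insert 17: shifted 0 elements -> [10, 11, 17, 1, -4]
Insert 1: shifted 3 elements -> [1, 10, 11, 17, -4]
Insert -4: shifted 4 elements -> [-4, 1, 10, 11, 17]


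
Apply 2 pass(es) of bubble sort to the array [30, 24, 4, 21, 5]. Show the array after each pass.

After pass 1: [24, 4, 21, 5, 30] (4 swaps)
After pass 2: [4, 21, 5, 24, 30] (3 swaps)
Total swaps: 7


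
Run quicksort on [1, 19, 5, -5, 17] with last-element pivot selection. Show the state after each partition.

Partition 1: pivot=17 at index 3 -> [1, 5, -5, 17, 19]
Partition 2: pivot=-5 at index 0 -> [-5, 5, 1, 17, 19]
Partition 3: pivot=1 at index 1 -> [-5, 1, 5, 17, 19]


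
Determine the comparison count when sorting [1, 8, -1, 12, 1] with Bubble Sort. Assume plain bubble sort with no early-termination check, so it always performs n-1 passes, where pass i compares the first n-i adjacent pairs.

Pass 1: compare adjacent pairs (0,1)..(3,4) = 4 comparison(s), 2 swap(s) -> [1, -1, 8, 1, 12]
Pass 2: compare adjacent pairs (0,1)..(2,3) = 3 comparison(s), 2 swap(s) -> [-1, 1, 1, 8, 12]
Pass 3: compare adjacent pairs (0,1)..(1,2) = 2 comparison(s), 0 swap(s) -> [-1, 1, 1, 8, 12]
Pass 4: compare adjacent pairs (0,1)..(0,1) = 1 comparison(s), 0 swap(s) -> [-1, 1, 1, 8, 12]
Total comparisons: 4 + 3 + 2 + 1 = 10


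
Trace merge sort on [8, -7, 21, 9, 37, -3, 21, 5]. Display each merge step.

Divide and conquer:
  Merge [8] + [-7] -> [-7, 8]
  Merge [21] + [9] -> [9, 21]
  Merge [-7, 8] + [9, 21] -> [-7, 8, 9, 21]
  Merge [37] + [-3] -> [-3, 37]
  Merge [21] + [5] -> [5, 21]
  Merge [-3, 37] + [5, 21] -> [-3, 5, 21, 37]
  Merge [-7, 8, 9, 21] + [-3, 5, 21, 37] -> [-7, -3, 5, 8, 9, 21, 21, 37]


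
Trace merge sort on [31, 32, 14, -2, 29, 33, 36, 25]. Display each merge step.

Divide and conquer:
  Merge [31] + [32] -> [31, 32]
  Merge [14] + [-2] -> [-2, 14]
  Merge [31, 32] + [-2, 14] -> [-2, 14, 31, 32]
  Merge [29] + [33] -> [29, 33]
  Merge [36] + [25] -> [25, 36]
  Merge [29, 33] + [25, 36] -> [25, 29, 33, 36]
  Merge [-2, 14, 31, 32] + [25, 29, 33, 36] -> [-2, 14, 25, 29, 31, 32, 33, 36]


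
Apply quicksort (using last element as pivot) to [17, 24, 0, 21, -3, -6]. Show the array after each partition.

Partition 1: pivot=-6 at index 0 -> [-6, 24, 0, 21, -3, 17]
Partition 2: pivot=17 at index 3 -> [-6, 0, -3, 17, 24, 21]
Partition 3: pivot=-3 at index 1 -> [-6, -3, 0, 17, 24, 21]
Partition 4: pivot=21 at index 4 -> [-6, -3, 0, 17, 21, 24]


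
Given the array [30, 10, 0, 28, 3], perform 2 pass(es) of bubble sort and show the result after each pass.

After pass 1: [10, 0, 28, 3, 30] (4 swaps)
After pass 2: [0, 10, 3, 28, 30] (2 swaps)
Total swaps: 6


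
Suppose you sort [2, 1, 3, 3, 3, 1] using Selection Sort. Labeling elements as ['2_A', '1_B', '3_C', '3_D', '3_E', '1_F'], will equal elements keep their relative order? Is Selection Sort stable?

Trace Selection Sort on the labeled array (the key is the number; the letter only tracks identity):
  Pass 1: minimum of unsorted part is 1_B at index 1; swap it with 2_A at index 0 -> [1_B, 2_A, 3_C, 3_D, 3_E, 1_F]
  Pass 2: minimum of unsorted part is 1_F at index 5; swap it with 2_A at index 1 -> [1_B, 1_F, 3_C, 3_D, 3_E, 2_A]
  Pass 3: minimum of unsorted part is 2_A at index 5; swap it with 3_C at index 2 -> [1_B, 1_F, 2_A, 3_D, 3_E, 3_C]
  Pass 4: minimum 3_D is already at index 3; no swap -> [1_B, 1_F, 2_A, 3_D, 3_E, 3_C]
  Pass 5: minimum 3_E is already at index 4; no swap -> [1_B, 1_F, 2_A, 3_D, 3_E, 3_C]
Final order: [1_B, 1_F, 2_A, 3_D, 3_E, 3_C]
Equal keys:
  value 1: originally 1_B, 1_F; after sorting 1_B, 1_F -> order preserved
  value 3: originally 3_C, 3_D, 3_E; after sorting 3_D, 3_E, 3_C -> order changed
Equal keys were reordered, so Selection Sort is not stable: the long-range swap that moves the minimum into place can carry an element past an equal key. (One such input is enough; an unstable sort may happen to preserve order on other inputs, but it gives no guarantee.)
Answer: Not stable


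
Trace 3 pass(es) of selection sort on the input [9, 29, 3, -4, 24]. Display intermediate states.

Pass 1: Select minimum -4 at index 3, swap -> [-4, 29, 3, 9, 24]
Pass 2: Select minimum 3 at index 2, swap -> [-4, 3, 29, 9, 24]
Pass 3: Select minimum 9 at index 3, swap -> [-4, 3, 9, 29, 24]


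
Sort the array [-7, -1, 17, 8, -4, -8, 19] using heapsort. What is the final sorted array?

Build heap: [19, 8, 17, -1, -4, -8, -7]
Extract 19: [17, 8, -7, -1, -4, -8, 19]
Extract 17: [8, -1, -7, -8, -4, 17, 19]
Extract 8: [-1, -4, -7, -8, 8, 17, 19]
Extract -1: [-4, -8, -7, -1, 8, 17, 19]
Extract -4: [-7, -8, -4, -1, 8, 17, 19]
Extract -7: [-8, -7, -4, -1, 8, 17, 19]


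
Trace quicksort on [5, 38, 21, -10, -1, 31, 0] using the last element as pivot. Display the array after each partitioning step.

Partition 1: pivot=0 at index 2 -> [-10, -1, 0, 5, 38, 31, 21]
Partition 2: pivot=-1 at index 1 -> [-10, -1, 0, 5, 38, 31, 21]
Partition 3: pivot=21 at index 4 -> [-10, -1, 0, 5, 21, 31, 38]
Partition 4: pivot=38 at index 6 -> [-10, -1, 0, 5, 21, 31, 38]


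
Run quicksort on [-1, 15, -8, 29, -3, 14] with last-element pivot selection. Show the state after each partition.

Partition 1: pivot=14 at index 3 -> [-1, -8, -3, 14, 15, 29]
Partition 2: pivot=-3 at index 1 -> [-8, -3, -1, 14, 15, 29]
Partition 3: pivot=29 at index 5 -> [-8, -3, -1, 14, 15, 29]


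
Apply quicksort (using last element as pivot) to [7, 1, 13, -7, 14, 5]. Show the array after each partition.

Partition 1: pivot=5 at index 2 -> [1, -7, 5, 7, 14, 13]
Partition 2: pivot=-7 at index 0 -> [-7, 1, 5, 7, 14, 13]
Partition 3: pivot=13 at index 4 -> [-7, 1, 5, 7, 13, 14]


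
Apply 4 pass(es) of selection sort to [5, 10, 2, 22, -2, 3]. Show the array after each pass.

Pass 1: Select minimum -2 at index 4, swap -> [-2, 10, 2, 22, 5, 3]
Pass 2: Select minimum 2 at index 2, swap -> [-2, 2, 10, 22, 5, 3]
Pass 3: Select minimum 3 at index 5, swap -> [-2, 2, 3, 22, 5, 10]
Pass 4: Select minimum 5 at index 4, swap -> [-2, 2, 3, 5, 22, 10]


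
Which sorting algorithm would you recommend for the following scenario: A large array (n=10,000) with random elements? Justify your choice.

Best choice: Quicksort or Mergesort
Reason: Both have O(n log n) average case; quicksort has lower constant factors


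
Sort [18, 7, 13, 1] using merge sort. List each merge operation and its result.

Divide and conquer:
  Merge [18] + [7] -> [7, 18]
  Merge [13] + [1] -> [1, 13]
  Merge [7, 18] + [1, 13] -> [1, 7, 13, 18]


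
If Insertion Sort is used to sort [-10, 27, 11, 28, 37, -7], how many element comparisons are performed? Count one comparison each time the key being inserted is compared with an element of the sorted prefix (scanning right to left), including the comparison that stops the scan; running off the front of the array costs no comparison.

Insert 27: -10 <= 27 (stop) = 1 comparison(s) -> [-10, 27, 11, 28, 37, -7]
Insert 11: 27 > 11 (shift), -10 <= 11 (stop) = 2 comparison(s) -> [-10, 11, 27, 28, 37, -7]
Insert 28: 27 <= 28 (stop) = 1 comparison(s) -> [-10, 11, 27, 28, 37, -7]
Insert 37: 28 <= 37 (stop) = 1 comparison(s) -> [-10, 11, 27, 28, 37, -7]
Insert -7: 37 > -7 (shift), 28 > -7 (shift), 27 > -7 (shift), 11 > -7 (shift), -10 <= -7 (stop) = 5 comparison(s) -> [-10, -7, 11, 27, 28, 37]
Total comparisons: 1 + 2 + 1 + 1 + 5 = 10


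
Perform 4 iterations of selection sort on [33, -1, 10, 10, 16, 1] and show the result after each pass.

Pass 1: Select minimum -1 at index 1, swap -> [-1, 33, 10, 10, 16, 1]
Pass 2: Select minimum 1 at index 5, swap -> [-1, 1, 10, 10, 16, 33]
Pass 3: Select minimum 10 at index 2, swap -> [-1, 1, 10, 10, 16, 33]
Pass 4: Select minimum 10 at index 3, swap -> [-1, 1, 10, 10, 16, 33]


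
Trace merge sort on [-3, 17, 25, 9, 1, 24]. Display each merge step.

Divide and conquer:
  Merge [17] + [25] -> [17, 25]
  Merge [-3] + [17, 25] -> [-3, 17, 25]
  Merge [1] + [24] -> [1, 24]
  Merge [9] + [1, 24] -> [1, 9, 24]
  Merge [-3, 17, 25] + [1, 9, 24] -> [-3, 1, 9, 17, 24, 25]


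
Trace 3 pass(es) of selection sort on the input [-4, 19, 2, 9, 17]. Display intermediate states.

Pass 1: Select minimum -4 at index 0, swap -> [-4, 19, 2, 9, 17]
Pass 2: Select minimum 2 at index 2, swap -> [-4, 2, 19, 9, 17]
Pass 3: Select minimum 9 at index 3, swap -> [-4, 2, 9, 19, 17]


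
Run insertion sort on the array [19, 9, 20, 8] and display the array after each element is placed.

First element 19 is already 'sorted'
Insert 9: shifted 1 elements -> [9, 19, 20, 8]
Insert 20: shifted 0 elements -> [9, 19, 20, 8]
Insert 8: shifted 3 elements -> [8, 9, 19, 20]


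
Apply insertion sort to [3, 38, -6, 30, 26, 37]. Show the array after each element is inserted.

First element 3 is already 'sorted'
Insert 38: shifted 0 elements -> [3, 38, -6, 30, 26, 37]
Insert -6: shifted 2 elements -> [-6, 3, 38, 30, 26, 37]
Insert 30: shifted 1 elements -> [-6, 3, 30, 38, 26, 37]
Insert 26: shifted 2 elements -> [-6, 3, 26, 30, 38, 37]
Insert 37: shifted 1 elements -> [-6, 3, 26, 30, 37, 38]


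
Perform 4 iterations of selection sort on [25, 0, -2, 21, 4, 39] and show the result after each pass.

Pass 1: Select minimum -2 at index 2, swap -> [-2, 0, 25, 21, 4, 39]
Pass 2: Select minimum 0 at index 1, swap -> [-2, 0, 25, 21, 4, 39]
Pass 3: Select minimum 4 at index 4, swap -> [-2, 0, 4, 21, 25, 39]
Pass 4: Select minimum 21 at index 3, swap -> [-2, 0, 4, 21, 25, 39]


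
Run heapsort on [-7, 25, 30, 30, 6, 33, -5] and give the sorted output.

Build heap: [33, 30, 30, 25, 6, -7, -5]
Extract 33: [30, 25, 30, -5, 6, -7, 33]
Extract 30: [30, 25, -7, -5, 6, 30, 33]
Extract 30: [25, 6, -7, -5, 30, 30, 33]
Extract 25: [6, -5, -7, 25, 30, 30, 33]
Extract 6: [-5, -7, 6, 25, 30, 30, 33]
Extract -5: [-7, -5, 6, 25, 30, 30, 33]


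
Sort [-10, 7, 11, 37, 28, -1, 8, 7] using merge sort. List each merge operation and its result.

Divide and conquer:
  Merge [-10] + [7] -> [-10, 7]
  Merge [11] + [37] -> [11, 37]
  Merge [-10, 7] + [11, 37] -> [-10, 7, 11, 37]
  Merge [28] + [-1] -> [-1, 28]
  Merge [8] + [7] -> [7, 8]
  Merge [-1, 28] + [7, 8] -> [-1, 7, 8, 28]
  Merge [-10, 7, 11, 37] + [-1, 7, 8, 28] -> [-10, -1, 7, 7, 8, 11, 28, 37]


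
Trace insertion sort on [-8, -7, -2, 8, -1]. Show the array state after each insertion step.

First element -8 is already 'sorted'
Insert -7: shifted 0 elements -> [-8, -7, -2, 8, -1]
Insert -2: shifted 0 elements -> [-8, -7, -2, 8, -1]
Insert 8: shifted 0 elements -> [-8, -7, -2, 8, -1]
Insert -1: shifted 1 elements -> [-8, -7, -2, -1, 8]


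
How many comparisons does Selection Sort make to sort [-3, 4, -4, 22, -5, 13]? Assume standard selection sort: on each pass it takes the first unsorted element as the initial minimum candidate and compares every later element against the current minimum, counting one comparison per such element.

Pass 1: scan indices 1..5 for the minimum = 5 comparison(s); min is -5, place at index 0 -> [-5, 4, -4, 22, -3, 13]
Pass 2: scan indices 2..5 for the minimum = 4 comparison(s); min is -4, place at index 1 -> [-5, -4, 4, 22, -3, 13]
Pass 3: scan indices 3..5 for the minimum = 3 comparison(s); min is -3, place at index 2 -> [-5, -4, -3, 22, 4, 13]
Pass 4: scan indices 4..5 for the minimum = 2 comparison(s); min is 4, place at index 3 -> [-5, -4, -3, 4, 22, 13]
Pass 5: scan indices 5..5 for the minimum = 1 comparison(s); min is 13, place at index 4 -> [-5, -4, -3, 4, 13, 22]
Selection sort always scans the whole unsorted suffix, so the count is (n-1) + (n-2) + ... + 1 = n(n-1)/2 = 6*5/2 = 15 regardless of the input order.
Total comparisons: 5 + 4 + 3 + 2 + 1 = 15


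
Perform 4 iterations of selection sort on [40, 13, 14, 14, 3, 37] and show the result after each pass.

Pass 1: Select minimum 3 at index 4, swap -> [3, 13, 14, 14, 40, 37]
Pass 2: Select minimum 13 at index 1, swap -> [3, 13, 14, 14, 40, 37]
Pass 3: Select minimum 14 at index 2, swap -> [3, 13, 14, 14, 40, 37]
Pass 4: Select minimum 14 at index 3, swap -> [3, 13, 14, 14, 40, 37]


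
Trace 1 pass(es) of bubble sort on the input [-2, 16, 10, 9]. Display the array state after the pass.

After pass 1: [-2, 10, 9, 16] (2 swaps)
Total swaps: 2


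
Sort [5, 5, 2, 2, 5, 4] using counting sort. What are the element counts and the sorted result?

Count array: [0, 0, 2, 0, 1, 3]
(count[i] = number of elements equal to i)
Cumulative count: [0, 0, 2, 2, 3, 6]
Sorted: [2, 2, 4, 5, 5, 5]


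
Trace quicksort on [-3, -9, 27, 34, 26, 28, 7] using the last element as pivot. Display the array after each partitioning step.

Partition 1: pivot=7 at index 2 -> [-3, -9, 7, 34, 26, 28, 27]
Partition 2: pivot=-9 at index 0 -> [-9, -3, 7, 34, 26, 28, 27]
Partition 3: pivot=27 at index 4 -> [-9, -3, 7, 26, 27, 28, 34]
Partition 4: pivot=34 at index 6 -> [-9, -3, 7, 26, 27, 28, 34]


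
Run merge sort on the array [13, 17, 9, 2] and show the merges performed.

Divide and conquer:
  Merge [13] + [17] -> [13, 17]
  Merge [9] + [2] -> [2, 9]
  Merge [13, 17] + [2, 9] -> [2, 9, 13, 17]


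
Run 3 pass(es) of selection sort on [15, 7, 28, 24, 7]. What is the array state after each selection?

Pass 1: Select minimum 7 at index 1, swap -> [7, 15, 28, 24, 7]
Pass 2: Select minimum 7 at index 4, swap -> [7, 7, 28, 24, 15]
Pass 3: Select minimum 15 at index 4, swap -> [7, 7, 15, 24, 28]


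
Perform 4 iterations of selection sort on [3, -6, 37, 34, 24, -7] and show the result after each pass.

Pass 1: Select minimum -7 at index 5, swap -> [-7, -6, 37, 34, 24, 3]
Pass 2: Select minimum -6 at index 1, swap -> [-7, -6, 37, 34, 24, 3]
Pass 3: Select minimum 3 at index 5, swap -> [-7, -6, 3, 34, 24, 37]
Pass 4: Select minimum 24 at index 4, swap -> [-7, -6, 3, 24, 34, 37]


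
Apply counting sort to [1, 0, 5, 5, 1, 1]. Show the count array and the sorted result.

Count array: [1, 3, 0, 0, 0, 2]
(count[i] = number of elements equal to i)
Cumulative count: [1, 4, 4, 4, 4, 6]
Sorted: [0, 1, 1, 1, 5, 5]


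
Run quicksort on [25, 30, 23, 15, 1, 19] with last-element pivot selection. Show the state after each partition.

Partition 1: pivot=19 at index 2 -> [15, 1, 19, 25, 30, 23]
Partition 2: pivot=1 at index 0 -> [1, 15, 19, 25, 30, 23]
Partition 3: pivot=23 at index 3 -> [1, 15, 19, 23, 30, 25]
Partition 4: pivot=25 at index 4 -> [1, 15, 19, 23, 25, 30]


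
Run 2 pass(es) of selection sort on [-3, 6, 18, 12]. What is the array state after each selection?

Pass 1: Select minimum -3 at index 0, swap -> [-3, 6, 18, 12]
Pass 2: Select minimum 6 at index 1, swap -> [-3, 6, 18, 12]


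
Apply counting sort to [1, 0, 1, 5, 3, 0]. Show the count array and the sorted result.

Count array: [2, 2, 0, 1, 0, 1]
(count[i] = number of elements equal to i)
Cumulative count: [2, 4, 4, 5, 5, 6]
Sorted: [0, 0, 1, 1, 3, 5]


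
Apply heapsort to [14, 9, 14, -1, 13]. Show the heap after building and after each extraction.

Build heap: [14, 13, 14, -1, 9]
Extract 14: [14, 13, 9, -1, 14]
Extract 14: [13, -1, 9, 14, 14]
Extract 13: [9, -1, 13, 14, 14]
Extract 9: [-1, 9, 13, 14, 14]


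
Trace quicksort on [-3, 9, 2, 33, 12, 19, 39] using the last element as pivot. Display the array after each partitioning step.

Partition 1: pivot=39 at index 6 -> [-3, 9, 2, 33, 12, 19, 39]
Partition 2: pivot=19 at index 4 -> [-3, 9, 2, 12, 19, 33, 39]
Partition 3: pivot=12 at index 3 -> [-3, 9, 2, 12, 19, 33, 39]
Partition 4: pivot=2 at index 1 -> [-3, 2, 9, 12, 19, 33, 39]


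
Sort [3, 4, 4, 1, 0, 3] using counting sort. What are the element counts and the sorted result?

Count array: [1, 1, 0, 2, 2]
(count[i] = number of elements equal to i)
Cumulative count: [1, 2, 2, 4, 6]
Sorted: [0, 1, 3, 3, 4, 4]


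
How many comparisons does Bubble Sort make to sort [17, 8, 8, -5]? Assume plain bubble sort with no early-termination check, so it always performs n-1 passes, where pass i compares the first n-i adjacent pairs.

Pass 1: compare adjacent pairs (0,1)..(2,3) = 3 comparison(s), 3 swap(s) -> [8, 8, -5, 17]
Pass 2: compare adjacent pairs (0,1)..(1,2) = 2 comparison(s), 1 swap(s) -> [8, -5, 8, 17]
Pass 3: compare adjacent pairs (0,1)..(0,1) = 1 comparison(s), 1 swap(s) -> [-5, 8, 8, 17]
Total comparisons: 3 + 2 + 1 = 6


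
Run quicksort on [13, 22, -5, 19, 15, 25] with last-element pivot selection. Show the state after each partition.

Partition 1: pivot=25 at index 5 -> [13, 22, -5, 19, 15, 25]
Partition 2: pivot=15 at index 2 -> [13, -5, 15, 19, 22, 25]
Partition 3: pivot=-5 at index 0 -> [-5, 13, 15, 19, 22, 25]
Partition 4: pivot=22 at index 4 -> [-5, 13, 15, 19, 22, 25]


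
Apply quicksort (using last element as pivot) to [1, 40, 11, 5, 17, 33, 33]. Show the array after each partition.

Partition 1: pivot=33 at index 5 -> [1, 11, 5, 17, 33, 33, 40]
Partition 2: pivot=33 at index 4 -> [1, 11, 5, 17, 33, 33, 40]
Partition 3: pivot=17 at index 3 -> [1, 11, 5, 17, 33, 33, 40]
Partition 4: pivot=5 at index 1 -> [1, 5, 11, 17, 33, 33, 40]


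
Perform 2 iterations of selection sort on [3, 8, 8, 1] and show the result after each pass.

Pass 1: Select minimum 1 at index 3, swap -> [1, 8, 8, 3]
Pass 2: Select minimum 3 at index 3, swap -> [1, 3, 8, 8]


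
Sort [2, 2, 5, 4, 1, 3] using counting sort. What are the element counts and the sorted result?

Count array: [0, 1, 2, 1, 1, 1]
(count[i] = number of elements equal to i)
Cumulative count: [0, 1, 3, 4, 5, 6]
Sorted: [1, 2, 2, 3, 4, 5]


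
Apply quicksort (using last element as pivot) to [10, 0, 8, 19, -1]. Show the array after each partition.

Partition 1: pivot=-1 at index 0 -> [-1, 0, 8, 19, 10]
Partition 2: pivot=10 at index 3 -> [-1, 0, 8, 10, 19]
Partition 3: pivot=8 at index 2 -> [-1, 0, 8, 10, 19]


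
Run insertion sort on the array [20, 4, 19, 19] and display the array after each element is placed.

First element 20 is already 'sorted'
Insert 4: shifted 1 elements -> [4, 20, 19, 19]
Insert 19: shifted 1 elements -> [4, 19, 20, 19]
Insert 19: shifted 1 elements -> [4, 19, 19, 20]


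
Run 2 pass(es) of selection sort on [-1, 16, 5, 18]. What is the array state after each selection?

Pass 1: Select minimum -1 at index 0, swap -> [-1, 16, 5, 18]
Pass 2: Select minimum 5 at index 2, swap -> [-1, 5, 16, 18]


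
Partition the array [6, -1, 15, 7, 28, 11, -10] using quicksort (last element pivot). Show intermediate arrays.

Partition 1: pivot=-10 at index 0 -> [-10, -1, 15, 7, 28, 11, 6]
Partition 2: pivot=6 at index 2 -> [-10, -1, 6, 7, 28, 11, 15]
Partition 3: pivot=15 at index 5 -> [-10, -1, 6, 7, 11, 15, 28]
Partition 4: pivot=11 at index 4 -> [-10, -1, 6, 7, 11, 15, 28]


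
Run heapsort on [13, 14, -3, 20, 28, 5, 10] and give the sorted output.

Build heap: [28, 20, 10, 13, 14, 5, -3]
Extract 28: [20, 14, 10, 13, -3, 5, 28]
Extract 20: [14, 13, 10, 5, -3, 20, 28]
Extract 14: [13, 5, 10, -3, 14, 20, 28]
Extract 13: [10, 5, -3, 13, 14, 20, 28]
Extract 10: [5, -3, 10, 13, 14, 20, 28]
Extract 5: [-3, 5, 10, 13, 14, 20, 28]


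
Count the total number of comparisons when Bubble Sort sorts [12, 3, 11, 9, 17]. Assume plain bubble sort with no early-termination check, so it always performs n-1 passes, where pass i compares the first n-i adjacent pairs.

Pass 1: compare adjacent pairs (0,1)..(3,4) = 4 comparison(s), 3 swap(s) -> [3, 11, 9, 12, 17]
Pass 2: compare adjacent pairs (0,1)..(2,3) = 3 comparison(s), 1 swap(s) -> [3, 9, 11, 12, 17]
Pass 3: compare adjacent pairs (0,1)..(1,2) = 2 comparison(s), 0 swap(s) -> [3, 9, 11, 12, 17]
Pass 4: compare adjacent pairs (0,1)..(0,1) = 1 comparison(s), 0 swap(s) -> [3, 9, 11, 12, 17]
Total comparisons: 4 + 3 + 2 + 1 = 10


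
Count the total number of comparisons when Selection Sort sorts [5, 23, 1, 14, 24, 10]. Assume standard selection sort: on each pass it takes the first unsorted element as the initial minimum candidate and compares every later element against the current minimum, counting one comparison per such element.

Pass 1: scan indices 1..5 for the minimum = 5 comparison(s); min is 1, place at index 0 -> [1, 23, 5, 14, 24, 10]
Pass 2: scan indices 2..5 for the minimum = 4 comparison(s); min is 5, place at index 1 -> [1, 5, 23, 14, 24, 10]
Pass 3: scan indices 3..5 for the minimum = 3 comparison(s); min is 10, place at index 2 -> [1, 5, 10, 14, 24, 23]
Pass 4: scan indices 4..5 for the minimum = 2 comparison(s); min is 14, place at index 3 -> [1, 5, 10, 14, 24, 23]
Pass 5: scan indices 5..5 for the minimum = 1 comparison(s); min is 23, place at index 4 -> [1, 5, 10, 14, 23, 24]
Selection sort always scans the whole unsorted suffix, so the count is (n-1) + (n-2) + ... + 1 = n(n-1)/2 = 6*5/2 = 15 regardless of the input order.
Total comparisons: 5 + 4 + 3 + 2 + 1 = 15


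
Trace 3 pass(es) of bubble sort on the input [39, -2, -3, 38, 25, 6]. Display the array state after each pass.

After pass 1: [-2, -3, 38, 25, 6, 39] (5 swaps)
After pass 2: [-3, -2, 25, 6, 38, 39] (3 swaps)
After pass 3: [-3, -2, 6, 25, 38, 39] (1 swaps)
Total swaps: 9


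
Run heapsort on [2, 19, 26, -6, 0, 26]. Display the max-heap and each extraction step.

Build heap: [26, 19, 26, -6, 0, 2]
Extract 26: [26, 19, 2, -6, 0, 26]
Extract 26: [19, 0, 2, -6, 26, 26]
Extract 19: [2, 0, -6, 19, 26, 26]
Extract 2: [0, -6, 2, 19, 26, 26]
Extract 0: [-6, 0, 2, 19, 26, 26]


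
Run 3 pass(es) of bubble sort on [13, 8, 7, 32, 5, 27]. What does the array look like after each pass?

After pass 1: [8, 7, 13, 5, 27, 32] (4 swaps)
After pass 2: [7, 8, 5, 13, 27, 32] (2 swaps)
After pass 3: [7, 5, 8, 13, 27, 32] (1 swaps)
Total swaps: 7


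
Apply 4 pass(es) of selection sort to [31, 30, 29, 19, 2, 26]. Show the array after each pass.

Pass 1: Select minimum 2 at index 4, swap -> [2, 30, 29, 19, 31, 26]
Pass 2: Select minimum 19 at index 3, swap -> [2, 19, 29, 30, 31, 26]
Pass 3: Select minimum 26 at index 5, swap -> [2, 19, 26, 30, 31, 29]
Pass 4: Select minimum 29 at index 5, swap -> [2, 19, 26, 29, 31, 30]


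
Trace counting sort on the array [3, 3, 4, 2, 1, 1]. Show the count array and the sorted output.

Count array: [0, 2, 1, 2, 1]
(count[i] = number of elements equal to i)
Cumulative count: [0, 2, 3, 5, 6]
Sorted: [1, 1, 2, 3, 3, 4]


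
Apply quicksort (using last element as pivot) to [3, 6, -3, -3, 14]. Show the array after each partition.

Partition 1: pivot=14 at index 4 -> [3, 6, -3, -3, 14]
Partition 2: pivot=-3 at index 1 -> [-3, -3, 3, 6, 14]
Partition 3: pivot=6 at index 3 -> [-3, -3, 3, 6, 14]


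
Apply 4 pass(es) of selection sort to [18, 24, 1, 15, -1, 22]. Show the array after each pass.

Pass 1: Select minimum -1 at index 4, swap -> [-1, 24, 1, 15, 18, 22]
Pass 2: Select minimum 1 at index 2, swap -> [-1, 1, 24, 15, 18, 22]
Pass 3: Select minimum 15 at index 3, swap -> [-1, 1, 15, 24, 18, 22]
Pass 4: Select minimum 18 at index 4, swap -> [-1, 1, 15, 18, 24, 22]


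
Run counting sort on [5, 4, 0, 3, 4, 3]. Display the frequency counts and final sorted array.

Count array: [1, 0, 0, 2, 2, 1]
(count[i] = number of elements equal to i)
Cumulative count: [1, 1, 1, 3, 5, 6]
Sorted: [0, 3, 3, 4, 4, 5]


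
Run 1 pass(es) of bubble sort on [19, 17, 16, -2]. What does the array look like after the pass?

After pass 1: [17, 16, -2, 19] (3 swaps)
Total swaps: 3


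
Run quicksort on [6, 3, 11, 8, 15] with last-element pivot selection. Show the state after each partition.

Partition 1: pivot=15 at index 4 -> [6, 3, 11, 8, 15]
Partition 2: pivot=8 at index 2 -> [6, 3, 8, 11, 15]
Partition 3: pivot=3 at index 0 -> [3, 6, 8, 11, 15]


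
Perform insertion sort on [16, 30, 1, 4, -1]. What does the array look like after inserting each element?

First element 16 is already 'sorted'
Insert 30: shifted 0 elements -> [16, 30, 1, 4, -1]
Insert 1: shifted 2 elements -> [1, 16, 30, 4, -1]
Insert 4: shifted 2 elements -> [1, 4, 16, 30, -1]
Insert -1: shifted 4 elements -> [-1, 1, 4, 16, 30]


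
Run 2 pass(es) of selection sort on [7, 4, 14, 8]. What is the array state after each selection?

Pass 1: Select minimum 4 at index 1, swap -> [4, 7, 14, 8]
Pass 2: Select minimum 7 at index 1, swap -> [4, 7, 14, 8]


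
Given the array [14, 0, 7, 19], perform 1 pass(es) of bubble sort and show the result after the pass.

After pass 1: [0, 7, 14, 19] (2 swaps)
Total swaps: 2


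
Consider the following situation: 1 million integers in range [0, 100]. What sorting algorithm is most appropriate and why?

Best choice: Counting sort
Reason: O(n + k) where k=100 is small; linear time beats O(n log n)


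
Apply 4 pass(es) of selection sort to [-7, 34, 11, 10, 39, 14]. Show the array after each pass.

Pass 1: Select minimum -7 at index 0, swap -> [-7, 34, 11, 10, 39, 14]
Pass 2: Select minimum 10 at index 3, swap -> [-7, 10, 11, 34, 39, 14]
Pass 3: Select minimum 11 at index 2, swap -> [-7, 10, 11, 34, 39, 14]
Pass 4: Select minimum 14 at index 5, swap -> [-7, 10, 11, 14, 39, 34]


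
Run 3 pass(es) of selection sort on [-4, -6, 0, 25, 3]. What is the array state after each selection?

Pass 1: Select minimum -6 at index 1, swap -> [-6, -4, 0, 25, 3]
Pass 2: Select minimum -4 at index 1, swap -> [-6, -4, 0, 25, 3]
Pass 3: Select minimum 0 at index 2, swap -> [-6, -4, 0, 25, 3]


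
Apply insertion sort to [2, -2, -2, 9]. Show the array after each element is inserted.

First element 2 is already 'sorted'
Insert -2: shifted 1 elements -> [-2, 2, -2, 9]
Insert -2: shifted 1 elements -> [-2, -2, 2, 9]
Insert 9: shifted 0 elements -> [-2, -2, 2, 9]


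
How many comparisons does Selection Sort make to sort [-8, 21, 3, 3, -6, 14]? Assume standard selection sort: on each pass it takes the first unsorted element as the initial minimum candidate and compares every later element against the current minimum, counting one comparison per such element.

Pass 1: scan indices 1..5 for the minimum = 5 comparison(s); min is -8, place at index 0 -> [-8, 21, 3, 3, -6, 14]
Pass 2: scan indices 2..5 for the minimum = 4 comparison(s); min is -6, place at index 1 -> [-8, -6, 3, 3, 21, 14]
Pass 3: scan indices 3..5 for the minimum = 3 comparison(s); min is 3, place at index 2 -> [-8, -6, 3, 3, 21, 14]
Pass 4: scan indices 4..5 for the minimum = 2 comparison(s); min is 3, place at index 3 -> [-8, -6, 3, 3, 21, 14]
Pass 5: scan indices 5..5 for the minimum = 1 comparison(s); min is 14, place at index 4 -> [-8, -6, 3, 3, 14, 21]
Selection sort always scans the whole unsorted suffix, so the count is (n-1) + (n-2) + ... + 1 = n(n-1)/2 = 6*5/2 = 15 regardless of the input order.
Total comparisons: 5 + 4 + 3 + 2 + 1 = 15


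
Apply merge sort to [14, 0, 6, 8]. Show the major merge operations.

Divide and conquer:
  Merge [14] + [0] -> [0, 14]
  Merge [6] + [8] -> [6, 8]
  Merge [0, 14] + [6, 8] -> [0, 6, 8, 14]


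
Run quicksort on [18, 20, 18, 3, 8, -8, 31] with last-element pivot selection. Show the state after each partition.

Partition 1: pivot=31 at index 6 -> [18, 20, 18, 3, 8, -8, 31]
Partition 2: pivot=-8 at index 0 -> [-8, 20, 18, 3, 8, 18, 31]
Partition 3: pivot=18 at index 4 -> [-8, 18, 3, 8, 18, 20, 31]
Partition 4: pivot=8 at index 2 -> [-8, 3, 8, 18, 18, 20, 31]


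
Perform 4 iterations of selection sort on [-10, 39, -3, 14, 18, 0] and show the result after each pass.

Pass 1: Select minimum -10 at index 0, swap -> [-10, 39, -3, 14, 18, 0]
Pass 2: Select minimum -3 at index 2, swap -> [-10, -3, 39, 14, 18, 0]
Pass 3: Select minimum 0 at index 5, swap -> [-10, -3, 0, 14, 18, 39]
Pass 4: Select minimum 14 at index 3, swap -> [-10, -3, 0, 14, 18, 39]


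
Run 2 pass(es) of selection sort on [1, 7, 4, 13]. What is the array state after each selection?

Pass 1: Select minimum 1 at index 0, swap -> [1, 7, 4, 13]
Pass 2: Select minimum 4 at index 2, swap -> [1, 4, 7, 13]


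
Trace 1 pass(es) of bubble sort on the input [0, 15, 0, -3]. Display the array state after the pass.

After pass 1: [0, 0, -3, 15] (2 swaps)
Total swaps: 2


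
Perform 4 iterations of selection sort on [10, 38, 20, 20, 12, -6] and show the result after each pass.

Pass 1: Select minimum -6 at index 5, swap -> [-6, 38, 20, 20, 12, 10]
Pass 2: Select minimum 10 at index 5, swap -> [-6, 10, 20, 20, 12, 38]
Pass 3: Select minimum 12 at index 4, swap -> [-6, 10, 12, 20, 20, 38]
Pass 4: Select minimum 20 at index 3, swap -> [-6, 10, 12, 20, 20, 38]


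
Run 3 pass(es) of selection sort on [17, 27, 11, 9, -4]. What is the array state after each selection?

Pass 1: Select minimum -4 at index 4, swap -> [-4, 27, 11, 9, 17]
Pass 2: Select minimum 9 at index 3, swap -> [-4, 9, 11, 27, 17]
Pass 3: Select minimum 11 at index 2, swap -> [-4, 9, 11, 27, 17]


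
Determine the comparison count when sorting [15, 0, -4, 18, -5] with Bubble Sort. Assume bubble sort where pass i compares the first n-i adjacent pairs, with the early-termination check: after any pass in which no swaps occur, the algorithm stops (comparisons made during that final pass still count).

Pass 1: compare adjacent pairs (0,1)..(3,4) = 4 comparison(s), 3 swap(s) -> [0, -4, 15, -5, 18]
Pass 2: compare adjacent pairs (0,1)..(2,3) = 3 comparison(s), 2 swap(s) -> [-4, 0, -5, 15, 18]
Pass 3: compare adjacent pairs (0,1)..(1,2) = 2 comparison(s), 1 swap(s) -> [-4, -5, 0, 15, 18]
Pass 4: compare adjacent pairs (0,1)..(0,1) = 1 comparison(s), 1 swap(s) -> [-5, -4, 0, 15, 18]
Every pass made at least one swap, so all n-1 passes run.
Total comparisons: 4 + 3 + 2 + 1 = 10
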